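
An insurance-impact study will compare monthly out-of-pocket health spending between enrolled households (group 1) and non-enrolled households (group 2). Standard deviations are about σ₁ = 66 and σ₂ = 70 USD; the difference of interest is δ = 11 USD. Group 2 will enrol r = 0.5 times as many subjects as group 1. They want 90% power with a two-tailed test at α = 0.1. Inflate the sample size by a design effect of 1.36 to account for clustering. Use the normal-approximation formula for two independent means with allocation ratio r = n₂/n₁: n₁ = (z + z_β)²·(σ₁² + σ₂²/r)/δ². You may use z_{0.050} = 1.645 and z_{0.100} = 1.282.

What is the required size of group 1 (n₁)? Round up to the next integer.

n₁ = 1364

n₁ = (z_{α/2} + z_β)² · (σ₁² + σ₂²/r) / δ²
   = (1.645 + 1.282)² · (66² + 70²/0.5) / 11²
   = 8.5673 · (4356 + 9800) / 121
   = 8.5673 · 14156 / 121
   = 1002.31
Design effect: 1.36 × 1002.31 = 1363.14.
Round up → n₁ = 1364; n₂ = r·n₁ = 0.5 × 1364 = 682.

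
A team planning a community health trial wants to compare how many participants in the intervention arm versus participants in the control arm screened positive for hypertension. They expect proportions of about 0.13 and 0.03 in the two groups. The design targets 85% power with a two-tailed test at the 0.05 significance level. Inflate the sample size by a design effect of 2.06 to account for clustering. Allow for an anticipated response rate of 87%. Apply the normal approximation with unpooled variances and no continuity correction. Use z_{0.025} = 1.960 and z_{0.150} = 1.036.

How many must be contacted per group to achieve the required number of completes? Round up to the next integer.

n = 303 per group

n = (z_{α/2} + z_β)² · [p₁(1−p₁) + p₂(1−p₂)] / (p₁ − p₂)²
  = (1.960 + 1.036)² · (0.13·0.87 + 0.03·0.97) / (0.10)²
  = (2.996)² · (0.1131 + 0.0291) / 0.0100
  = 8.9760 · 0.1422 / 0.0100
  = 127.64
Design effect: 2.06 × 127.64 = 262.94.
Adjust for 87% response: 262.94 / 0.87 = 302.23.
Round up → n = 303 per group.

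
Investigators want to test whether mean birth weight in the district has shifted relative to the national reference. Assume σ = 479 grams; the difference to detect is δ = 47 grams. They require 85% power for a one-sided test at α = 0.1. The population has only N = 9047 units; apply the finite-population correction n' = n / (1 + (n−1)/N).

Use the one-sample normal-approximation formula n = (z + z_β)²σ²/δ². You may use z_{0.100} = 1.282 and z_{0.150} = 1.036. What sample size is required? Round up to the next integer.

n = (z_α + z_β)² · σ² / δ²
  = (1.282 + 1.036)² · 479² / 47²
  = 5.3731 · 229441 / 2209
  = 558.09
Finite-population correction (N = 9047): 558.09 / (1 + (558.09 − 1)/9047) = 525.72.
Round up → n = 526.

n = 526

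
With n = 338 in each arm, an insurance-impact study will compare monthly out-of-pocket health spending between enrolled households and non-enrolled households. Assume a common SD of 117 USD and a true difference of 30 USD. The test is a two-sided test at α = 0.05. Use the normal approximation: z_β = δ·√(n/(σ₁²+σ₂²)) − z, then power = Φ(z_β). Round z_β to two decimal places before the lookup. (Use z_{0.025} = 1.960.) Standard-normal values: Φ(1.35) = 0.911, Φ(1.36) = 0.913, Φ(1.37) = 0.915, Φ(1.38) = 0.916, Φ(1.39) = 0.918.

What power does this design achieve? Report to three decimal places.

Power ≈ 0.915

z_β = δ·√(n/(σ₁²+σ₂²)) − z_{α/2}
    = 30 · √(338/27378) − 1.960
    = 30 · 0.11111 − 1.960
    = 3.3333 − 1.960 = 1.3733 → 1.37
Power = Φ(1.37) = 0.915.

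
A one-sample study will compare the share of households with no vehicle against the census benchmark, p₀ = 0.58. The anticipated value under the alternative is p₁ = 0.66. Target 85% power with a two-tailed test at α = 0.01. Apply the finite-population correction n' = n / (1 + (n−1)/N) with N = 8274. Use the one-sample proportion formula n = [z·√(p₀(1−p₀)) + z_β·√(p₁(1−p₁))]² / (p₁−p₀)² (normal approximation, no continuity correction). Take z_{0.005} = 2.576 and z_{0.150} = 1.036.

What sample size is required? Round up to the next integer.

n = [z_{α/2}·√(p₀q₀) + z_β·√(p₁q₁)]² / (p₁ − p₀)²
  = [2.576·√(0.58·0.42) + 1.036·√(0.66·0.34)]² / (0.08)²
  = [2.576·0.4936 + 1.036·0.4737]² / 0.0064
  = [1.7622]² / 0.0064
  = 485.19
Finite-population correction (N = 8274): 485.19 / (1 + (485.19 − 1)/8274) = 458.37.
Round up → n = 459.

n = 459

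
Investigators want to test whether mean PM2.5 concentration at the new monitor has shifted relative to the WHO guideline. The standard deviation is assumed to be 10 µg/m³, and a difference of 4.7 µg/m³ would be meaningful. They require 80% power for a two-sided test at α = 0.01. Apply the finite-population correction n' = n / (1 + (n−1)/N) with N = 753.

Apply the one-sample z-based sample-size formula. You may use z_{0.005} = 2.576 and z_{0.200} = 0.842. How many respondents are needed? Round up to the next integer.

n = (z_{α/2} + z_β)² · σ² / δ²
  = (2.576 + 0.842)² · 10² / 4.7²
  = 11.6827 · 100 / 22.09
  = 52.89
Finite-population correction (N = 753): 52.89 / (1 + (52.89 − 1)/753) = 49.48.
Round up → n = 50.

n = 50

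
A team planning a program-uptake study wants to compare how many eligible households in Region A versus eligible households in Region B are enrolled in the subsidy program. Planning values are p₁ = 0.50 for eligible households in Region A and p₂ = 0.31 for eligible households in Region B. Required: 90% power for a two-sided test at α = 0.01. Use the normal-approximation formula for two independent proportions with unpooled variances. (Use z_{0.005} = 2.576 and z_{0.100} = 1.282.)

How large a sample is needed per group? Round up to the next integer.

n = 192 per group

n = (z_{α/2} + z_β)² · [p₁(1−p₁) + p₂(1−p₂)] / (p₁ − p₂)²
  = (2.576 + 1.282)² · (0.50·0.50 + 0.31·0.69) / (0.19)²
  = (3.858)² · (0.2500 + 0.2139) / 0.0361
  = 14.8842 · 0.4639 / 0.0361
  = 191.27
Round up → n = 192 per group.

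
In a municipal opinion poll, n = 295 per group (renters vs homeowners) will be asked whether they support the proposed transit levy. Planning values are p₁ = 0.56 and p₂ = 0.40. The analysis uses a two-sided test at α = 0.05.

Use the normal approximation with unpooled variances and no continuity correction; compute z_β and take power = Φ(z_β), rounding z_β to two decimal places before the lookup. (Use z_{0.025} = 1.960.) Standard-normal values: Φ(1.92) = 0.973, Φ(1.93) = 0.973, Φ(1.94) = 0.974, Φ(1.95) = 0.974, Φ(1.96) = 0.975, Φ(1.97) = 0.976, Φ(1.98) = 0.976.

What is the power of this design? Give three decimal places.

z_β = |p₁−p₂|·√(n/[p₁q₁+p₂q₂]) − z_{α/2}
    = 0.16 · √(295/0.4864) − 1.960
    = 0.16 · 24.6272 − 1.960
    = 3.9403 − 1.960 = 1.9803 → 1.98
Power = Φ(1.98) = 0.976.

Power ≈ 0.976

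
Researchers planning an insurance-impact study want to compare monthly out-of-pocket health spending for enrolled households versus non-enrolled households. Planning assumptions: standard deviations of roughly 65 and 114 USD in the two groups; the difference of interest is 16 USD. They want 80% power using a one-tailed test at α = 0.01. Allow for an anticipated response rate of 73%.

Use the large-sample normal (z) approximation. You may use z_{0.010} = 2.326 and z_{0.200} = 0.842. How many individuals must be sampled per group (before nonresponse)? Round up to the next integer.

n = (z_α + z_β)² · (σ₁² + σ₂²) / δ²
  = (2.326 + 0.842)² · (65² + 114² = 17221) / 16²
  = 10.0362 · 17221 / 256
  = 675.13
Adjust for 73% response: 675.13 / 0.73 = 924.84.
Round up → n = 925 per group.

n = 925 per group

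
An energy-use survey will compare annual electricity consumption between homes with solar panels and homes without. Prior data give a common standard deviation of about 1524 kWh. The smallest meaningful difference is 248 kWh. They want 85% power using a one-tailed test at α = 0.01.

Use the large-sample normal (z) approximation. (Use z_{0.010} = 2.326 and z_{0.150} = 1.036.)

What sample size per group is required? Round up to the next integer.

n = (z_α + z_β)² · (σ₁² + σ₂²) / δ²
  = (2.326 + 1.036)² · (2·1524² = 4645152) / 248²
  = 11.3030 · 4645152 / 61504
  = 853.67
Round up → n = 854 per group.

n = 854 per group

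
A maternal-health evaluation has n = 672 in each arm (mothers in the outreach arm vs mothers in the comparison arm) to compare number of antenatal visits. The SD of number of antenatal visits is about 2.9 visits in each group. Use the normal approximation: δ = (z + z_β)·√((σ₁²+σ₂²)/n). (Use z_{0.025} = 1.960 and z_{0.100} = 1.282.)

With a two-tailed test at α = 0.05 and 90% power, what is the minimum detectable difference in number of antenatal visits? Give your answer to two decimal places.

Minimum detectable difference ≈ 0.51 visits

δ = (z_{α/2} + z_β) · √((σ₁²+σ₂²)/n)
  = (1.960 + 1.282) · √(16.82/672)
  = 3.242 · √0.02503
  = 3.242 · 0.1582
  = 0.5129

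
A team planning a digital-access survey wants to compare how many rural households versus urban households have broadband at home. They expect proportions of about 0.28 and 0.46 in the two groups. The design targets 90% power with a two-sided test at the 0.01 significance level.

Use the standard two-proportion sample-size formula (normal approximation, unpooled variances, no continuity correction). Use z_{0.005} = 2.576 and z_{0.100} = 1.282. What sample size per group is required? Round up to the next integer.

n = (z_{α/2} + z_β)² · [p₁(1−p₁) + p₂(1−p₂)] / (p₁ − p₂)²
  = (2.576 + 1.282)² · (0.28·0.72 + 0.46·0.54) / (-0.18)²
  = (3.858)² · (0.2016 + 0.2484) / 0.0324
  = 14.8842 · 0.4500 / 0.0324
  = 206.72
Round up → n = 207 per group.

n = 207 per group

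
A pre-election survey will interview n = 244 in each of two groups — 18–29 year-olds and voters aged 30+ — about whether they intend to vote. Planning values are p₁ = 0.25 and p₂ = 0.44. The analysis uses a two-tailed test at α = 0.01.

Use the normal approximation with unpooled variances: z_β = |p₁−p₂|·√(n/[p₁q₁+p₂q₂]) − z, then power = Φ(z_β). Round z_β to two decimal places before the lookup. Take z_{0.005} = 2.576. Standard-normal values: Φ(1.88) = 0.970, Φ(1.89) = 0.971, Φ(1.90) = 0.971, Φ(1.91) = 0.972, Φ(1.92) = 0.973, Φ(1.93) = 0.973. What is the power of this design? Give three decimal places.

Power ≈ 0.973

z_β = |p₁−p₂|·√(n/[p₁q₁+p₂q₂]) − z_{α/2}
    = 0.19 · √(244/0.4339) − 2.576
    = 0.19 · 23.7137 − 2.576
    = 4.5056 − 2.576 = 1.9296 → 1.93
Power = Φ(1.93) = 0.973.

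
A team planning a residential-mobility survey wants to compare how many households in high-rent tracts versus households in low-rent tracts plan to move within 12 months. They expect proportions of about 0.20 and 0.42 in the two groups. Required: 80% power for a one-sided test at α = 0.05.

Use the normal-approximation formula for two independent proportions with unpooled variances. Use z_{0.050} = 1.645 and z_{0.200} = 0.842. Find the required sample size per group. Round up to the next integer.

n = (z_α + z_β)² · [p₁(1−p₁) + p₂(1−p₂)] / (p₁ − p₂)²
  = (1.645 + 0.842)² · (0.20·0.80 + 0.42·0.58) / (-0.22)²
  = (2.487)² · (0.1600 + 0.2436) / 0.0484
  = 6.1852 · 0.4036 / 0.0484
  = 51.58
Round up → n = 52 per group.

n = 52 per group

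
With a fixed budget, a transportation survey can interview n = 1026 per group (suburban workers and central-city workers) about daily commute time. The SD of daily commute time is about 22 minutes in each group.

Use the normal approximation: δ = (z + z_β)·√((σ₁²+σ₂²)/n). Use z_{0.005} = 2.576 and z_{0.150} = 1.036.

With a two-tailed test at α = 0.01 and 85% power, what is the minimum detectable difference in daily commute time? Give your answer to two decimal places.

Minimum detectable difference ≈ 3.51 minutes

δ = (z_{α/2} + z_β) · √((σ₁²+σ₂²)/n)
  = (2.576 + 1.036) · √(968/1026)
  = 3.612 · √0.94347
  = 3.612 · 0.9713
  = 3.5084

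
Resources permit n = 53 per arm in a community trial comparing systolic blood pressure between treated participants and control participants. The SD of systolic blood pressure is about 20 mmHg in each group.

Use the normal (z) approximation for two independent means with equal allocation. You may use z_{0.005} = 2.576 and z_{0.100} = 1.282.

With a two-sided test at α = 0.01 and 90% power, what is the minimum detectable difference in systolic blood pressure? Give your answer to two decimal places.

Minimum detectable difference ≈ 14.99 mmHg

δ = (z_{α/2} + z_β) · √((σ₁²+σ₂²)/n)
  = (2.576 + 1.282) · √(800/53)
  = 3.858 · √15.0943
  = 3.858 · 3.8851
  = 14.9889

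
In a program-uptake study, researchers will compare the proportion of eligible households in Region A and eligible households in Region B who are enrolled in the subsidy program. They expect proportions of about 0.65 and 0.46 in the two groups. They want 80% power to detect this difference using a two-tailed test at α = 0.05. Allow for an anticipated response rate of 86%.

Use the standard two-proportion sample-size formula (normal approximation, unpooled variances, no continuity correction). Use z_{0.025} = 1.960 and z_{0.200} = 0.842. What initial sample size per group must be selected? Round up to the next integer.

n = (z_{α/2} + z_β)² · [p₁(1−p₁) + p₂(1−p₂)] / (p₁ − p₂)²
  = (1.960 + 0.842)² · (0.65·0.35 + 0.46·0.54) / (0.19)²
  = (2.802)² · (0.2275 + 0.2484) / 0.0361
  = 7.8512 · 0.4759 / 0.0361
  = 103.50
Adjust for 86% response: 103.50 / 0.86 = 120.35.
Round up → n = 121 per group.

n = 121 per group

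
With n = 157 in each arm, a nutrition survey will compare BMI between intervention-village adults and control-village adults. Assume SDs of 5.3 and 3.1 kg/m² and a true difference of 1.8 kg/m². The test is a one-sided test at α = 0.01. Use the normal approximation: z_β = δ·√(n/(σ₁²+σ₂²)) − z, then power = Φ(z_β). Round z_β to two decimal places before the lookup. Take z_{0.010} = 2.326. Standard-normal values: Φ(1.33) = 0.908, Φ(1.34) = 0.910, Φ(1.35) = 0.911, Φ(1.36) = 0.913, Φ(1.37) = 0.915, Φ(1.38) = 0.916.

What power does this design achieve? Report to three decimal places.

Power ≈ 0.911

z_β = δ·√(n/(σ₁²+σ₂²)) − z_α
    = 1.8 · √(157/37.7) − 2.326
    = 1.8 · 2.04070 − 2.326
    = 3.6733 − 2.326 = 1.3473 → 1.35
Power = Φ(1.35) = 0.911.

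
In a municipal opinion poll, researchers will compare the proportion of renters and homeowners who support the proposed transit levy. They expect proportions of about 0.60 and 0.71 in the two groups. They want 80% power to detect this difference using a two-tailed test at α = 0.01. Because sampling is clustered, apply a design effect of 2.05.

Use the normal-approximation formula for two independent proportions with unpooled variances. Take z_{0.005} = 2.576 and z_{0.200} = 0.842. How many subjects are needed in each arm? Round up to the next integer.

n = (z_{α/2} + z_β)² · [p₁(1−p₁) + p₂(1−p₂)] / (p₁ − p₂)²
  = (2.576 + 0.842)² · (0.60·0.40 + 0.71·0.29) / (-0.11)²
  = (3.418)² · (0.2400 + 0.2059) / 0.0121
  = 11.6827 · 0.4459 / 0.0121
  = 430.52
Design effect: 2.05 × 430.52 = 882.57.
Round up → n = 883 per group.

n = 883 per group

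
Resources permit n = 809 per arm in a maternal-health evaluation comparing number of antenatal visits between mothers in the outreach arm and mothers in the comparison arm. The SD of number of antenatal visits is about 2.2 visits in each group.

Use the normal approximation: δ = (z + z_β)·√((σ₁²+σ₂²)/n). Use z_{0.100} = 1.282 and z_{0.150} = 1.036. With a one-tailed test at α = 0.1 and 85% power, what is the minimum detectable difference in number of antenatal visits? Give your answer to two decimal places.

δ = (z_α + z_β) · √((σ₁²+σ₂²)/n)
  = (1.282 + 1.036) · √(9.68/809)
  = 2.318 · √0.01197
  = 2.318 · 0.1094
  = 0.2536

Minimum detectable difference ≈ 0.25 visits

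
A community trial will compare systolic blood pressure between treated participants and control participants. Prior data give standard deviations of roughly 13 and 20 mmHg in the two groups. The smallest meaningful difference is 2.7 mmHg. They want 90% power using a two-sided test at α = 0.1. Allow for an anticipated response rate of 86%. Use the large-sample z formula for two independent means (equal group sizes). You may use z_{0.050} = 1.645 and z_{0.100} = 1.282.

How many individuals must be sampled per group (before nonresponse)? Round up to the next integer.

n = 778 per group

n = (z_{α/2} + z_β)² · (σ₁² + σ₂²) / δ²
  = (1.645 + 1.282)² · (13² + 20² = 569) / 2.7²
  = 8.5673 · 569 / 7.29
  = 668.70
Adjust for 86% response: 668.70 / 0.86 = 777.56.
Round up → n = 778 per group.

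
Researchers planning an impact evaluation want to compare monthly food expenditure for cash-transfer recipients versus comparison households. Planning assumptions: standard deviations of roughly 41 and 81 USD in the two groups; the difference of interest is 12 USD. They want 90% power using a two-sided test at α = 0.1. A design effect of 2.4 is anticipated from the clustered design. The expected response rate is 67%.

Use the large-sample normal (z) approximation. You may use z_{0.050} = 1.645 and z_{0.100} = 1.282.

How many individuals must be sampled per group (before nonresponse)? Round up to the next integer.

n = 1757 per group

n = (z_{α/2} + z_β)² · (σ₁² + σ₂²) / δ²
  = (1.645 + 1.282)² · (41² + 81² = 8242) / 12²
  = 8.5673 · 8242 / 144
  = 490.36
Design effect: 2.4 × 490.36 = 1176.87.
Adjust for 67% response: 1176.87 / 0.67 = 1756.52.
Round up → n = 1757 per group.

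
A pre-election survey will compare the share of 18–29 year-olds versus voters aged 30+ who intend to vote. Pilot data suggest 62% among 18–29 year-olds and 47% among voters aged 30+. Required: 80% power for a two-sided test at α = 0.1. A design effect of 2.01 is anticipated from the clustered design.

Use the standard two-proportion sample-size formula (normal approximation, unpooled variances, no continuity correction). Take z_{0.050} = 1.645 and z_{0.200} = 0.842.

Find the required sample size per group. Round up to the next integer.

n = 268 per group

n = (z_{α/2} + z_β)² · [p₁(1−p₁) + p₂(1−p₂)] / (p₁ − p₂)²
  = (1.645 + 0.842)² · (0.62·0.38 + 0.47·0.53) / (0.15)²
  = (2.487)² · (0.2356 + 0.2491) / 0.0225
  = 6.1852 · 0.4847 / 0.0225
  = 133.24
Design effect: 2.01 × 133.24 = 267.82.
Round up → n = 268 per group.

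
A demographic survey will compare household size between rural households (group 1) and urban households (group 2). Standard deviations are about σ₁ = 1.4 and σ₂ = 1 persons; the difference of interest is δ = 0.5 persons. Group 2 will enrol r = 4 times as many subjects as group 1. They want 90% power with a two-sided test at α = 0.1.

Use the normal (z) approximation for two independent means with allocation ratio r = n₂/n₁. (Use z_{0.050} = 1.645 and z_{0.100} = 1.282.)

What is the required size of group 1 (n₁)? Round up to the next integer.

n₁ = 76

n₁ = (z_{α/2} + z_β)² · (σ₁² + σ₂²/r) / δ²
   = (1.645 + 1.282)² · (1.4² + 1²/4) / 0.5²
   = 8.5673 · (1.96 + 0.25) / 0.25
   = 8.5673 · 2.21 / 0.25
   = 75.74
Round up → n₁ = 76; n₂ = r·n₁ = 4 × 76 = 304.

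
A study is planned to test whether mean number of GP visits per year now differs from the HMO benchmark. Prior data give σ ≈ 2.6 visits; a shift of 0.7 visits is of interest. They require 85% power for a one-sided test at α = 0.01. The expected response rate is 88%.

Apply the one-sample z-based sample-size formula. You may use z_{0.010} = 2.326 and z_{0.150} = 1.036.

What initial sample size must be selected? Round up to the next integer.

n = 178

n = (z_α + z_β)² · σ² / δ²
  = (2.326 + 1.036)² · 2.6² / 0.7²
  = 11.3030 · 6.76 / 0.49
  = 155.94
Adjust for 88% response: 155.94 / 0.88 = 177.20.
Round up → n = 178.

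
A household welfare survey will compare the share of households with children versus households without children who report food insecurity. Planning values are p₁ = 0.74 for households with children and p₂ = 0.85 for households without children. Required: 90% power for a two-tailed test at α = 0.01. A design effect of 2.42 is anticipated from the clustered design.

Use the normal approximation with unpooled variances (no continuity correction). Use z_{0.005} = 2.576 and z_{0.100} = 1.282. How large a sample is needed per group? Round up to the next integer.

n = 953 per group

n = (z_{α/2} + z_β)² · [p₁(1−p₁) + p₂(1−p₂)] / (p₁ − p₂)²
  = (2.576 + 1.282)² · (0.74·0.26 + 0.85·0.15) / (-0.11)²
  = (3.858)² · (0.1924 + 0.1275) / 0.0121
  = 14.8842 · 0.3199 / 0.0121
  = 393.51
Design effect: 2.42 × 393.51 = 952.29.
Round up → n = 953 per group.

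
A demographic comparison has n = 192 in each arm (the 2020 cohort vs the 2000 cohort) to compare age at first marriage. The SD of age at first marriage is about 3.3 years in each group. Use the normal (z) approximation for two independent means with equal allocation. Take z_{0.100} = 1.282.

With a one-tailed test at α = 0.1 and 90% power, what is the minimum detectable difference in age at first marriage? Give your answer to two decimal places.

δ = (z_α + z_β) · √((σ₁²+σ₂²)/n)
  = (1.282 + 1.282) · √(21.78/192)
  = 2.564 · √0.11344
  = 2.564 · 0.3368
  = 0.8636

Minimum detectable difference ≈ 0.86 years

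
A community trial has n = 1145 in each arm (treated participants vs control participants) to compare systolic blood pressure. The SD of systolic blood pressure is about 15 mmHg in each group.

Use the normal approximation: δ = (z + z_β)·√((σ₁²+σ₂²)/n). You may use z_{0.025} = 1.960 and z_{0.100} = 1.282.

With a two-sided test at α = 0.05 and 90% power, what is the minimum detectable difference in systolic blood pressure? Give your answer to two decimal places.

Minimum detectable difference ≈ 2.03 mmHg

δ = (z_{α/2} + z_β) · √((σ₁²+σ₂²)/n)
  = (1.960 + 1.282) · √(450/1145)
  = 3.242 · √0.39301
  = 3.242 · 0.6269
  = 2.0324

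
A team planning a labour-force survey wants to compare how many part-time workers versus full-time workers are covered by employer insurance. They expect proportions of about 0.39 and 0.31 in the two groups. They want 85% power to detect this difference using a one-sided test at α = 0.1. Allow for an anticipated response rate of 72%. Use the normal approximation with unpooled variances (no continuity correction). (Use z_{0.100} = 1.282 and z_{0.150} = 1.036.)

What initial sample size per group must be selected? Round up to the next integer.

n = (z_α + z_β)² · [p₁(1−p₁) + p₂(1−p₂)] / (p₁ − p₂)²
  = (1.282 + 1.036)² · (0.39·0.61 + 0.31·0.69) / (0.08)²
  = (2.318)² · (0.2379 + 0.2139) / 0.0064
  = 5.3731 · 0.4518 / 0.0064
  = 379.31
Adjust for 72% response: 379.31 / 0.72 = 526.82.
Round up → n = 527 per group.

n = 527 per group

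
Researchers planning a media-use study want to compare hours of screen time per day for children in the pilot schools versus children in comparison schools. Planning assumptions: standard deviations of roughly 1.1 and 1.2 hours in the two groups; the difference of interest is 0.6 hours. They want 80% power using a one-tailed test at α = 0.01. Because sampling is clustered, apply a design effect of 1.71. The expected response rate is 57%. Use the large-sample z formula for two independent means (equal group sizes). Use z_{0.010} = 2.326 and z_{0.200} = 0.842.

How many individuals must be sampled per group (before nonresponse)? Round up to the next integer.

n = 222 per group

n = (z_α + z_β)² · (σ₁² + σ₂²) / δ²
  = (2.326 + 0.842)² · (1.1² + 1.2² = 2.65) / 0.6²
  = 10.0362 · 2.65 / 0.36
  = 73.88
Design effect: 1.71 × 73.88 = 126.33.
Adjust for 57% response: 126.33 / 0.57 = 221.63.
Round up → n = 222 per group.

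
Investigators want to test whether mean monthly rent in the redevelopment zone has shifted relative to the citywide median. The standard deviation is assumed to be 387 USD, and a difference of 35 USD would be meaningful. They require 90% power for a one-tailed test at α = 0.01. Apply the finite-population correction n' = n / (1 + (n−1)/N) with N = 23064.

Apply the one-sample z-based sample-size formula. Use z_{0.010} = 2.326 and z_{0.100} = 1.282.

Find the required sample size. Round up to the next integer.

n = 1489

n = (z_α + z_β)² · σ² / δ²
  = (2.326 + 1.282)² · 387² / 35²
  = 13.0177 · 149769 / 1225
  = 1591.54
Finite-population correction (N = 23064): 1591.54 / (1 + (1591.54 − 1)/23064) = 1488.87.
Round up → n = 1489.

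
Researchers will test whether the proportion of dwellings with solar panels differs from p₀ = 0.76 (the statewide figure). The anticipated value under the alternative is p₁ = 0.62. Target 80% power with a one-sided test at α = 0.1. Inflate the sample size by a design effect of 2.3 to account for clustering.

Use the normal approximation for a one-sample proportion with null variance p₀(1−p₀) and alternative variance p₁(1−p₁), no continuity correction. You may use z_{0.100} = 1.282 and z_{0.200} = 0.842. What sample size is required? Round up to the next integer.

n = 108

n = [z_α·√(p₀q₀) + z_β·√(p₁q₁)]² / (p₁ − p₀)²
  = [1.282·√(0.76·0.24) + 0.842·√(0.62·0.38)]² / (-0.14)²
  = [1.282·0.4271 + 0.842·0.4854]² / 0.0196
  = [0.9562]² / 0.0196
  = 46.65
Design effect: 2.3 × 46.65 = 107.30.
Round up → n = 108.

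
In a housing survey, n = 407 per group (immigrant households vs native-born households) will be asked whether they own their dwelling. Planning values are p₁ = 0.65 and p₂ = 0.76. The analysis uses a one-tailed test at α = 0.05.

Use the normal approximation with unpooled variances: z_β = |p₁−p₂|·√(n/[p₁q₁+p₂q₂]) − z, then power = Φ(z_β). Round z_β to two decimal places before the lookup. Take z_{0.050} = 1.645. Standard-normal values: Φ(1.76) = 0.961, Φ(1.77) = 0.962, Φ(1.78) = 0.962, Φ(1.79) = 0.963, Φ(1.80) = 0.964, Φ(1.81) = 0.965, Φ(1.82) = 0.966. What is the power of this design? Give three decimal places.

z_β = |p₁−p₂|·√(n/[p₁q₁+p₂q₂]) − z_α
    = 0.11 · √(407/0.4099) − 1.645
    = 0.11 · 31.5107 − 1.645
    = 3.4662 − 1.645 = 1.8212 → 1.82
Power = Φ(1.82) = 0.966.

Power ≈ 0.966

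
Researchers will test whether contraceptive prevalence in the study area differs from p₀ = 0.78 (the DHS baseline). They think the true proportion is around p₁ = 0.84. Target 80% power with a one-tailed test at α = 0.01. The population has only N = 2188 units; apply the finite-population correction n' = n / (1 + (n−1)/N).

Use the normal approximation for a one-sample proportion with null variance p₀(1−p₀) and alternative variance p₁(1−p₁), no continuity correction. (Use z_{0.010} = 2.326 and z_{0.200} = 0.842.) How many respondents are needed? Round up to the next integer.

n = [z_α·√(p₀q₀) + z_β·√(p₁q₁)]² / (p₁ − p₀)²
  = [2.326·√(0.78·0.22) + 0.842·√(0.84·0.16)]² / (0.06)²
  = [2.326·0.4142 + 0.842·0.3666]² / 0.0036
  = [1.2722]² / 0.0036
  = 449.59
Finite-population correction (N = 2188): 449.59 / (1 + (449.59 − 1)/2188) = 373.10.
Round up → n = 374.

n = 374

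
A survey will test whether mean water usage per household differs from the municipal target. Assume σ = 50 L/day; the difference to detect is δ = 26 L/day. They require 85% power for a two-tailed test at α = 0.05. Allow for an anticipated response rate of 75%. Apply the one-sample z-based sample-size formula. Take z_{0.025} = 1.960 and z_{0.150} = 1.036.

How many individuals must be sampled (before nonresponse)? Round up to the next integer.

n = (z_{α/2} + z_β)² · σ² / δ²
  = (1.960 + 1.036)² · 50² / 26²
  = 8.9760 · 2500 / 676
  = 33.20
Adjust for 75% response: 33.20 / 0.75 = 44.26.
Round up → n = 45.

n = 45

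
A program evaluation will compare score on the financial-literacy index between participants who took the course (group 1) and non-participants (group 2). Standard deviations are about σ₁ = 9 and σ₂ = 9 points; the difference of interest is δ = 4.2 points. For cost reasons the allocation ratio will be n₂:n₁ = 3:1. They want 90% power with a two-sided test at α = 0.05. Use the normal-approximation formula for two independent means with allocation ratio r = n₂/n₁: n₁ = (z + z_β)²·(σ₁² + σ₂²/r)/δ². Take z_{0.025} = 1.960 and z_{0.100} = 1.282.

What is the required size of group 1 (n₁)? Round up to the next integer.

n₁ = 65

n₁ = (z_{α/2} + z_β)² · (σ₁² + σ₂²/r) / δ²
   = (1.960 + 1.282)² · (9² + 9²/3) / 4.2²
   = 10.5106 · (81 + 27) / 17.64
   = 10.5106 · 108 / 17.64
   = 64.35
Round up → n₁ = 65; n₂ = r·n₁ = 3 × 65 = 195.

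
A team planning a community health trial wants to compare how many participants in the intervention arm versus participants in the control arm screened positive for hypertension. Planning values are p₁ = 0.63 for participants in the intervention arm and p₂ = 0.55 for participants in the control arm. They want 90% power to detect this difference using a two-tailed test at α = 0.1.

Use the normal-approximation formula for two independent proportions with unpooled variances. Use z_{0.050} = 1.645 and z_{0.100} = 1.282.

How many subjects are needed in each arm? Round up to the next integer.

n = 644 per group

n = (z_{α/2} + z_β)² · [p₁(1−p₁) + p₂(1−p₂)] / (p₁ − p₂)²
  = (1.645 + 1.282)² · (0.63·0.37 + 0.55·0.45) / (0.08)²
  = (2.927)² · (0.2331 + 0.2475) / 0.0064
  = 8.5673 · 0.4806 / 0.0064
  = 643.35
Round up → n = 644 per group.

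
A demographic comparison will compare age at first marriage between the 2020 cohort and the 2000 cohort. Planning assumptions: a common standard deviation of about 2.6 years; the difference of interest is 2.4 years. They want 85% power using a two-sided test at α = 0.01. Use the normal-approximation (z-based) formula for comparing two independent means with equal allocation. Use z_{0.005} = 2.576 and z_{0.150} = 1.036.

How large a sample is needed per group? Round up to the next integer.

n = 31 per group

n = (z_{α/2} + z_β)² · (σ₁² + σ₂²) / δ²
  = (2.576 + 1.036)² · (2·2.6² = 13.52) / 2.4²
  = 13.0465 · 13.52 / 5.76
  = 30.62
Round up → n = 31 per group.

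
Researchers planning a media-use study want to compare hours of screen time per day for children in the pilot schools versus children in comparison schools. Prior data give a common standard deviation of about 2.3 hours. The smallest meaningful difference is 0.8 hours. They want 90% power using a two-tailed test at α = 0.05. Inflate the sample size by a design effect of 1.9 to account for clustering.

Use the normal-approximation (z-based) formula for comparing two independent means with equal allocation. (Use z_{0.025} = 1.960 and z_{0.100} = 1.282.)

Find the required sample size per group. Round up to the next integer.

n = (z_{α/2} + z_β)² · (σ₁² + σ₂²) / δ²
  = (1.960 + 1.282)² · (2·2.3² = 10.58) / 0.8²
  = 10.5106 · 10.58 / 0.64
  = 173.75
Design effect: 1.9 × 173.75 = 330.13.
Round up → n = 331 per group.

n = 331 per group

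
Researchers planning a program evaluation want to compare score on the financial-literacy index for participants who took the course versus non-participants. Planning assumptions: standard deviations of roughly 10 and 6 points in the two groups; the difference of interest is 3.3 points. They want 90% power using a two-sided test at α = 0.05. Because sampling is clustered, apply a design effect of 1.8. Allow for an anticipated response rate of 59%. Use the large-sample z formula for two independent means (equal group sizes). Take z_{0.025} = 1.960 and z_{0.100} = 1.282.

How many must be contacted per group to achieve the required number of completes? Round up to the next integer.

n = (z_{α/2} + z_β)² · (σ₁² + σ₂²) / δ²
  = (1.960 + 1.282)² · (10² + 6² = 136) / 3.3²
  = 10.5106 · 136 / 10.89
  = 131.26
Design effect: 1.8 × 131.26 = 236.27.
Adjust for 59% response: 236.27 / 0.59 = 400.46.
Round up → n = 401 per group.

n = 401 per group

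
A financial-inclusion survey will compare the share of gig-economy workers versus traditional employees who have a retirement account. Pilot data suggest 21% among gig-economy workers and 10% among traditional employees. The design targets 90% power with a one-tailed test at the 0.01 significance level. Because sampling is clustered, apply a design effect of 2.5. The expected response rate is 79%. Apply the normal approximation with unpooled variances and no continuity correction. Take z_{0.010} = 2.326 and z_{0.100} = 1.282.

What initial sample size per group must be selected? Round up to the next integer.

n = 872 per group

n = (z_α + z_β)² · [p₁(1−p₁) + p₂(1−p₂)] / (p₁ − p₂)²
  = (2.326 + 1.282)² · (0.21·0.79 + 0.10·0.90) / (0.11)²
  = (3.608)² · (0.1659 + 0.0900) / 0.0121
  = 13.0177 · 0.2559 / 0.0121
  = 275.31
Design effect: 2.5 × 275.31 = 688.27.
Adjust for 79% response: 688.27 / 0.79 = 871.23.
Round up → n = 872 per group.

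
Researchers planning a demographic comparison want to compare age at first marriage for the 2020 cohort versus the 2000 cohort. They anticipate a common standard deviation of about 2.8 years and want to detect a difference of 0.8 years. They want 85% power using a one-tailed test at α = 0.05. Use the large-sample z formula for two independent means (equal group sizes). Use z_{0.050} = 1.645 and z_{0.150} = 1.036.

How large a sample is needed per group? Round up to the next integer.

n = (z_α + z_β)² · (σ₁² + σ₂²) / δ²
  = (1.645 + 1.036)² · (2·2.8² = 15.68) / 0.8²
  = 7.1878 · 15.68 / 0.64
  = 176.10
Round up → n = 177 per group.

n = 177 per group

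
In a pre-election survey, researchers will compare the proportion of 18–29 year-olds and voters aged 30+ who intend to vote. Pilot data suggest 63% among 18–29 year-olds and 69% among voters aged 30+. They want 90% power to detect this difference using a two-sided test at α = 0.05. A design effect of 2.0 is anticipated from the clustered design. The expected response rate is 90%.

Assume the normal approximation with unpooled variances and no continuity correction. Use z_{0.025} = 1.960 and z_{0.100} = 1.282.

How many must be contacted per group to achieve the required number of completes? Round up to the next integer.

n = (z_{α/2} + z_β)² · [p₁(1−p₁) + p₂(1−p₂)] / (p₁ − p₂)²
  = (1.960 + 1.282)² · (0.63·0.37 + 0.69·0.31) / (-0.06)²
  = (3.242)² · (0.2331 + 0.2139) / 0.0036
  = 10.5106 · 0.4470 / 0.0036
  = 1305.06
Design effect: 2.0 × 1305.06 = 2610.12.
Adjust for 90% response: 2610.12 / 0.90 = 2900.14.
Round up → n = 2901 per group.

n = 2901 per group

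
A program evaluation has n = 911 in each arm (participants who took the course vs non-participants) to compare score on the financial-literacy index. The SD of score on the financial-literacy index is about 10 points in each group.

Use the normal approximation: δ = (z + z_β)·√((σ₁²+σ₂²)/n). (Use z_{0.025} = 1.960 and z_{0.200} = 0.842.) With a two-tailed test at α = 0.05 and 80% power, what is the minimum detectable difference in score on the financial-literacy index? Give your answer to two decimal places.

δ = (z_{α/2} + z_β) · √((σ₁²+σ₂²)/n)
  = (1.960 + 0.842) · √(200/911)
  = 2.802 · √0.21954
  = 2.802 · 0.4685
  = 1.3129

Minimum detectable difference ≈ 1.31 points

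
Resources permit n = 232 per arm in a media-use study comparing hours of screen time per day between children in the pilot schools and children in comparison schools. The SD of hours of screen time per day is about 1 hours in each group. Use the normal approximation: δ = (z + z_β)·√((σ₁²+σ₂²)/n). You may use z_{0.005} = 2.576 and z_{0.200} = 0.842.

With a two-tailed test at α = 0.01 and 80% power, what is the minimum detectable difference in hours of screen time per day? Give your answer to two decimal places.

Minimum detectable difference ≈ 0.32 hours

δ = (z_{α/2} + z_β) · √((σ₁²+σ₂²)/n)
  = (2.576 + 0.842) · √(2/232)
  = 3.418 · √0.00862
  = 3.418 · 0.0928
  = 0.3174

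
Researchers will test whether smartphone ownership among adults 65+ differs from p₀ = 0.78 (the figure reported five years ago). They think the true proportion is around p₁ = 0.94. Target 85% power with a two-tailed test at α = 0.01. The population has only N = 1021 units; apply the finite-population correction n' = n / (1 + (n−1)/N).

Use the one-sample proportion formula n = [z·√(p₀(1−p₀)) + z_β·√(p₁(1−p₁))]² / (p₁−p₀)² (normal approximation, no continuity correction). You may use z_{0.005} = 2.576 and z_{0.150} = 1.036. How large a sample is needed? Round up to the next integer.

n = [z_{α/2}·√(p₀q₀) + z_β·√(p₁q₁)]² / (p₁ − p₀)²
  = [2.576·√(0.78·0.22) + 1.036·√(0.94·0.06)]² / (0.16)²
  = [2.576·0.4142 + 1.036·0.2375]² / 0.0256
  = [1.3131]² / 0.0256
  = 67.36
Finite-population correction (N = 1021): 67.36 / (1 + (67.36 − 1)/1021) = 63.25.
Round up → n = 64.

n = 64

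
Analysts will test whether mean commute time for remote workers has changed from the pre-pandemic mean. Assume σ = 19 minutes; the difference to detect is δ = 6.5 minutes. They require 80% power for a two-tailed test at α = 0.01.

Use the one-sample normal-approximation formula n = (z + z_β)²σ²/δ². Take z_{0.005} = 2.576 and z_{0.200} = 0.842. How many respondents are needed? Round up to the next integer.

n = 100

n = (z_{α/2} + z_β)² · σ² / δ²
  = (2.576 + 0.842)² · 19² / 6.5²
  = 11.6827 · 361 / 42.25
  = 99.82
Round up → n = 100.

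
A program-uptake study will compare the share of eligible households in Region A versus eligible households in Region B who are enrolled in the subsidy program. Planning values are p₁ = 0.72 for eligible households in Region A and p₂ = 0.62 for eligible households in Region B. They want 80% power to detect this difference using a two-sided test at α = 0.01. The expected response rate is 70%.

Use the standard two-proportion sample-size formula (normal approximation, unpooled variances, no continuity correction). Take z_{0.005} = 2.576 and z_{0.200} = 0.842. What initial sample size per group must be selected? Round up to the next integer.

n = 730 per group

n = (z_{α/2} + z_β)² · [p₁(1−p₁) + p₂(1−p₂)] / (p₁ − p₂)²
  = (2.576 + 0.842)² · (0.72·0.28 + 0.62·0.38) / (0.10)²
  = (3.418)² · (0.2016 + 0.2356) / 0.0100
  = 11.6827 · 0.4372 / 0.0100
  = 510.77
Adjust for 70% response: 510.77 / 0.70 = 729.67.
Round up → n = 730 per group.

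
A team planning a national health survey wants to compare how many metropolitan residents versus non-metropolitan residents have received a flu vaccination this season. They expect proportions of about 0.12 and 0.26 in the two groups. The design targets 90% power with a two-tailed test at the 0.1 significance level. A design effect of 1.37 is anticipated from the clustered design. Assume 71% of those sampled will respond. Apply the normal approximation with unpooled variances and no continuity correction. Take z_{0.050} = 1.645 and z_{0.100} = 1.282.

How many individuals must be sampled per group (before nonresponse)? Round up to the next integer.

n = (z_{α/2} + z_β)² · [p₁(1−p₁) + p₂(1−p₂)] / (p₁ − p₂)²
  = (1.645 + 1.282)² · (0.12·0.88 + 0.26·0.74) / (-0.14)²
  = (2.927)² · (0.1056 + 0.1924) / 0.0196
  = 8.5673 · 0.2980 / 0.0196
  = 130.26
Design effect: 1.37 × 130.26 = 178.45.
Adjust for 71% response: 178.45 / 0.71 = 251.34.
Round up → n = 252 per group.

n = 252 per group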